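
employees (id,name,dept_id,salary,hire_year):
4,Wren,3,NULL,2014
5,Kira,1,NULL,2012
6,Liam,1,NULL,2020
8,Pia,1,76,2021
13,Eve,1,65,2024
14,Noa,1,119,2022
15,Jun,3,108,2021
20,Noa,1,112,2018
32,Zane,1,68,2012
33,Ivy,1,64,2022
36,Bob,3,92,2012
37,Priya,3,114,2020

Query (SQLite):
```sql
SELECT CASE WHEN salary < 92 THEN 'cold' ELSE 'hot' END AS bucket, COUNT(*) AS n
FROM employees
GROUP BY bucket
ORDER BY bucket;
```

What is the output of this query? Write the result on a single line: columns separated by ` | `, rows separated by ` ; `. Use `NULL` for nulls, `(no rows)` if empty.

Bucket rows by salary < 92 → 'cold' else 'hot'; count each bucket.
NULL < 92 is unknown, so NULL salary falls into ELSE → 'hot'.

cold | 4 ; hot | 8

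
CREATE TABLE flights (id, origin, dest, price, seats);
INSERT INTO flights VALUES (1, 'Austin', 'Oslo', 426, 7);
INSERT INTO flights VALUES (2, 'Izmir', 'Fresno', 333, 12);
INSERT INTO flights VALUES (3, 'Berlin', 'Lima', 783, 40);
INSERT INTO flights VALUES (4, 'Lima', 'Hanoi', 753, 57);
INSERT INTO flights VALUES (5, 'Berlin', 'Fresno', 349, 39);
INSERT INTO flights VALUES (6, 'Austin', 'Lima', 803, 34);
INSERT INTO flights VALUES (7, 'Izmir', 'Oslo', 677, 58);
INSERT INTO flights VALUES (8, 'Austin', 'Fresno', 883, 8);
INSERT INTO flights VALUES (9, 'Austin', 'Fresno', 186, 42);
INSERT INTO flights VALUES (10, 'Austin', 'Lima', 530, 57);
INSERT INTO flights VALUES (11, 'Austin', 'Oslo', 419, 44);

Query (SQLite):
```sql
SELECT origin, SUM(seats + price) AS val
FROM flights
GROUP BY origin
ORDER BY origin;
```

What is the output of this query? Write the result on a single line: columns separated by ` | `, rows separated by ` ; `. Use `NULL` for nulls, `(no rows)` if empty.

For each row compute seats + price.
Group by origin; take SUM of the expression per group.
  Austin: ids {1, 6, 8, 9, 10, 11} → SUM(seats + price)=3439
  Berlin: ids {3, 5} → SUM(seats + price)=1211
  Izmir: ids {2, 7} → SUM(seats + price)=1080
  Lima: ids {4} → SUM(seats + price)=810

Austin | 3439 ; Berlin | 1211 ; Izmir | 1080 ; Lima | 810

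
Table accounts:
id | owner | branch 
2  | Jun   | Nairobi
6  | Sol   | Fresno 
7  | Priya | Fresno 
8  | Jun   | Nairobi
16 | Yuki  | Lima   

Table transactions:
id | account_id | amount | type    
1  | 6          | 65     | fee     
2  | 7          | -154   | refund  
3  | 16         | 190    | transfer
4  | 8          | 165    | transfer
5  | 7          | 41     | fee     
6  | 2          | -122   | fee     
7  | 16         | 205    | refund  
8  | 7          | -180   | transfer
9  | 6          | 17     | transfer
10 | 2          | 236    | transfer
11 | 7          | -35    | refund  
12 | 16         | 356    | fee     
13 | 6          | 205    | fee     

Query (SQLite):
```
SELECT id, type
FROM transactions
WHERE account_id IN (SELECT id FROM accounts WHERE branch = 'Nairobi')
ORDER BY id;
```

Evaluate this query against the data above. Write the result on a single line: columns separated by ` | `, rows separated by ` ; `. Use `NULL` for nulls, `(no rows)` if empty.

4 | transfer ; 6 | fee ; 10 | transfer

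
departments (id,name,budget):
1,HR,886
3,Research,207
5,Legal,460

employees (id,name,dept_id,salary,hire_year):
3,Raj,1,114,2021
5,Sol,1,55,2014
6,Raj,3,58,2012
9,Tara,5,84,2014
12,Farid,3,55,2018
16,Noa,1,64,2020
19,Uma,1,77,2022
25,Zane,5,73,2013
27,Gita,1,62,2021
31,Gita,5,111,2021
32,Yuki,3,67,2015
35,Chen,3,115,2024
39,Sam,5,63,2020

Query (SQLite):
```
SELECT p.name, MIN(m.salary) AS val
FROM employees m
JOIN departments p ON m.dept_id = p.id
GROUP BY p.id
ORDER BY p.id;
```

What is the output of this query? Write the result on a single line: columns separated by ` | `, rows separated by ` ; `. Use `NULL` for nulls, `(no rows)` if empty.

HR | 55 ; Research | 55 ; Legal | 63

Join each employees row to its departments via dept_id.
Group joined rows by departments.id; compute MIN(m.salary) per group.
  1: ids {3, 5, 16, 19, 27} → MIN(m.salary)=55
  3: ids {6, 12, 32, 35} → MIN(m.salary)=55
  5: ids {9, 25, 31, 39} → MIN(m.salary)=63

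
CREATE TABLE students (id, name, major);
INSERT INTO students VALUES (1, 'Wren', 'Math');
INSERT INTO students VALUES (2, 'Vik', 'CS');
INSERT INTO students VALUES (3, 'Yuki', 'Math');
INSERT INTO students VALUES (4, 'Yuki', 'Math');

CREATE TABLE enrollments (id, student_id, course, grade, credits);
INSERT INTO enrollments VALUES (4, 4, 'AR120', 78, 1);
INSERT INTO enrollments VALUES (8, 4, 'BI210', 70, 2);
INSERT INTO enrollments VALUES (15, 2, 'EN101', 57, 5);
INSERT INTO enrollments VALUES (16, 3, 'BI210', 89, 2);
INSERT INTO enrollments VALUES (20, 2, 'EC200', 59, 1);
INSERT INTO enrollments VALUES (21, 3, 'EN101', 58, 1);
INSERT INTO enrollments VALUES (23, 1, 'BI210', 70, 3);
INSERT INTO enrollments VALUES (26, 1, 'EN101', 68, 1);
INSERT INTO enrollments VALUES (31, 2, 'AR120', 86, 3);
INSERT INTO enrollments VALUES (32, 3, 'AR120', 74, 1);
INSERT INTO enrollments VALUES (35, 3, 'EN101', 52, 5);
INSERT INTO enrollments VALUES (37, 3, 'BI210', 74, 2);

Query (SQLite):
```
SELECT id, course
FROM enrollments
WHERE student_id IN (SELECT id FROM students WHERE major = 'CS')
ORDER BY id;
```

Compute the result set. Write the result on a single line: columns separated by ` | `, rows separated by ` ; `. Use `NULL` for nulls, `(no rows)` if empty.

15 | EN101 ; 20 | EC200 ; 31 | AR120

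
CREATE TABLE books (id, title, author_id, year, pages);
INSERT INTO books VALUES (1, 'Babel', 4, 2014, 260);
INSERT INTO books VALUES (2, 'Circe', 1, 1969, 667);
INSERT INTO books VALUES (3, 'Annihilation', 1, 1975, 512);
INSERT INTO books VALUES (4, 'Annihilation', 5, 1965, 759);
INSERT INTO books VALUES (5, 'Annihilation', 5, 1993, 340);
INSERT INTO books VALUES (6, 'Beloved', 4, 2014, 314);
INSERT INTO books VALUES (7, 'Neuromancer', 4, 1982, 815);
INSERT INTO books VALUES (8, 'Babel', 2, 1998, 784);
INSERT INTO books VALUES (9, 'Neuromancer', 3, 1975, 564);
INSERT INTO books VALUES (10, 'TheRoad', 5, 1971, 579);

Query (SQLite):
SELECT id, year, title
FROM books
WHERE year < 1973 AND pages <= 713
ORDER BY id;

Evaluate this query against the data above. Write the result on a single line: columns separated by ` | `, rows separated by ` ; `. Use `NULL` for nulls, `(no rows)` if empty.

year < 1973: ids {2, 4, 10}
pages <= 713: ids {1, 2, 3, 5, 6, 9, 10}
Combine with AND.

2 | 1969 | Circe ; 10 | 1971 | TheRoad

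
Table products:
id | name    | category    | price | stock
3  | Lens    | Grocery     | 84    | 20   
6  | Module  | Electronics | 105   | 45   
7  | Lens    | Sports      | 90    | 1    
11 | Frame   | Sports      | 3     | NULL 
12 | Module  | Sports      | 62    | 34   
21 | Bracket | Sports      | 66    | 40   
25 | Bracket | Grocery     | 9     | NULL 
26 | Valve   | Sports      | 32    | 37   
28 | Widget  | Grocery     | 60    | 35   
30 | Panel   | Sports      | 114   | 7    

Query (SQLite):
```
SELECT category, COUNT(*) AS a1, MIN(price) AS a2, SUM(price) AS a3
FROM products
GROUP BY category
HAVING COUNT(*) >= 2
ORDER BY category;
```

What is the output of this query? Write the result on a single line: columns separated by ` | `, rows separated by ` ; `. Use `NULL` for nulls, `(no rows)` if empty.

Group products by category.
Per group compute: COUNT(*), MIN(price), SUM(price).
HAVING: drop groups with fewer than 2 rows.
  Electronics: ids {6} → COUNT(*)=1, MIN(price)=105, SUM(price)=105
  Grocery: ids {3, 25, 28} → COUNT(*)=3, MIN(price)=9, SUM(price)=153
  Sports: ids {7, 11, 12, 21, 26, 30} → COUNT(*)=6, MIN(price)=3, SUM(price)=367

Grocery | 3 | 9 | 153 ; Sports | 6 | 3 | 367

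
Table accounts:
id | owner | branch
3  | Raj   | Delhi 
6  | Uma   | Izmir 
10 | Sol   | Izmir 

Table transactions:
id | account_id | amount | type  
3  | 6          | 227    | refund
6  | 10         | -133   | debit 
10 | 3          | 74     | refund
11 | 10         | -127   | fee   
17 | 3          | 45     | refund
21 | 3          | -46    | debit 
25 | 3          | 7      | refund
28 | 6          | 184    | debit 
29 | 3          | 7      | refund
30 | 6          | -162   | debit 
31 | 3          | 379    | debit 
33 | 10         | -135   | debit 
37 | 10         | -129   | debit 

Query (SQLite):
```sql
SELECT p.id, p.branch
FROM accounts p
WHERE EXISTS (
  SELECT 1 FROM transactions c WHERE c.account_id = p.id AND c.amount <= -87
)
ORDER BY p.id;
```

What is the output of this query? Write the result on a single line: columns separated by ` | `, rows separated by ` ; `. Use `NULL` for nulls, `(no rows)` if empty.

6 | Izmir ; 10 | Izmir

For each accounts row, check whether any transactions with matching account_id has amount <= -87.
Keep rows where that is true.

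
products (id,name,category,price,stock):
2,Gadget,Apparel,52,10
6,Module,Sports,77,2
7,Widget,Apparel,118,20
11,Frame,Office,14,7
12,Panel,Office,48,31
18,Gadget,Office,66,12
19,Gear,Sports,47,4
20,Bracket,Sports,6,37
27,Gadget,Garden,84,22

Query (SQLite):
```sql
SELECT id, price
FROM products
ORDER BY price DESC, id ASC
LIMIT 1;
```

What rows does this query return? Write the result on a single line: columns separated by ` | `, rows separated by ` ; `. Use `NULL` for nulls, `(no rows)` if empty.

7 | 118

Sort by price desc, tiebreak id asc: (118, id=7), (84, id=27), (77, id=6), (66, id=18) …. Take first 1.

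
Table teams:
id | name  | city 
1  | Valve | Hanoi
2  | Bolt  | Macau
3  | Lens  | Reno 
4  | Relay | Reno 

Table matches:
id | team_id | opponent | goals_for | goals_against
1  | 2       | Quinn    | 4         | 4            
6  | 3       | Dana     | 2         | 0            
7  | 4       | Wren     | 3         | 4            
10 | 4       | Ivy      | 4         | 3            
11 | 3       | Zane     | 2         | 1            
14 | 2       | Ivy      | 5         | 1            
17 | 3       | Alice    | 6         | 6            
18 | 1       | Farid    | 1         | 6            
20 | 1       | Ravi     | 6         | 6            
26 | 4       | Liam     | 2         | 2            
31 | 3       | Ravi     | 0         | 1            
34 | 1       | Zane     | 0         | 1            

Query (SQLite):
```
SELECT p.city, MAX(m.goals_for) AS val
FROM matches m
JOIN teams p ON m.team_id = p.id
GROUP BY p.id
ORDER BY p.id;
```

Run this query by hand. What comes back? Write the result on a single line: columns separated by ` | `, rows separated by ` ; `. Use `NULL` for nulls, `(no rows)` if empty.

Hanoi | 6 ; Macau | 5 ; Reno | 6 ; Reno | 4

Join each matches row to its teams via team_id.
Group joined rows by teams.id; compute MAX(m.goals_for) per group.
  1: ids {18, 20, 34} → MAX(m.goals_for)=6
  2: ids {1, 14} → MAX(m.goals_for)=5
  3: ids {6, 11, 17, 31} → MAX(m.goals_for)=6
  4: ids {7, 10, 26} → MAX(m.goals_for)=4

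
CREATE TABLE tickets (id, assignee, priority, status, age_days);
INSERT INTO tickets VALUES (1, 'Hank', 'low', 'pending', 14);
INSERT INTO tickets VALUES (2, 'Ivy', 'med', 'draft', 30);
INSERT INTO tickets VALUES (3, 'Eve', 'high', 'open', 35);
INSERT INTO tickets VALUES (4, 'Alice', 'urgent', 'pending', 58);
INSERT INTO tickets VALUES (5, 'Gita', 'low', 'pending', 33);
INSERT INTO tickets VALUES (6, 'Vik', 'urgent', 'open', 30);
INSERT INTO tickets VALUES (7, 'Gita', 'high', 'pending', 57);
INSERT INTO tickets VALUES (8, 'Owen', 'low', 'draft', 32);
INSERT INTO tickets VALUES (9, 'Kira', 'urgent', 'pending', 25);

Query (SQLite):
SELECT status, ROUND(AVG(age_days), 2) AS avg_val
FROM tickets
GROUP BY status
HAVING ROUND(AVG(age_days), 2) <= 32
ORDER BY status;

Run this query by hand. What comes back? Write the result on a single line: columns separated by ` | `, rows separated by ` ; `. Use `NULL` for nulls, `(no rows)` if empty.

draft | 31

Partition tickets by status; compute ROUND(AVG(age_days), 2) within each group.
HAVING: keep groups where ROUND(AVG(age_days), 2) <= 32.
  draft: ids {2, 8} → ROUND(AVG(age_days), 2)=31
  open: ids {3, 6} → ROUND(AVG(age_days), 2)=32.5
  pending: ids {1, 4, 5, 7, 9} → ROUND(AVG(age_days), 2)=37.4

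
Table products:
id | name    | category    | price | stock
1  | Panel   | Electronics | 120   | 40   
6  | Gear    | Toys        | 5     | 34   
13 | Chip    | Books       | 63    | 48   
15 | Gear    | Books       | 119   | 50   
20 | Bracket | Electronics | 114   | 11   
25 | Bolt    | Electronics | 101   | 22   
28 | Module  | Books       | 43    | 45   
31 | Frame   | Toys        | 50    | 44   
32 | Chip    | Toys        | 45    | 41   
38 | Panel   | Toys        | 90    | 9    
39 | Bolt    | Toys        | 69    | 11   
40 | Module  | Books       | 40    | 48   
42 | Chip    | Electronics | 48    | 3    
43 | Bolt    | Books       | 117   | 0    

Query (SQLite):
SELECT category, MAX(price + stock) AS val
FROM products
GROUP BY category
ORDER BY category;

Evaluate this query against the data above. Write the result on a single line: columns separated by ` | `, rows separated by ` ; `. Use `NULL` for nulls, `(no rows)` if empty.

For each row compute price + stock.
Group by category; take MAX of the expression per group.
  Books: ids {13, 15, 28, 40, 43} → MAX(price + stock)=169
  Electronics: ids {1, 20, 25, 42} → MAX(price + stock)=160
  Toys: ids {6, 31, 32, 38, 39} → MAX(price + stock)=99

Books | 169 ; Electronics | 160 ; Toys | 99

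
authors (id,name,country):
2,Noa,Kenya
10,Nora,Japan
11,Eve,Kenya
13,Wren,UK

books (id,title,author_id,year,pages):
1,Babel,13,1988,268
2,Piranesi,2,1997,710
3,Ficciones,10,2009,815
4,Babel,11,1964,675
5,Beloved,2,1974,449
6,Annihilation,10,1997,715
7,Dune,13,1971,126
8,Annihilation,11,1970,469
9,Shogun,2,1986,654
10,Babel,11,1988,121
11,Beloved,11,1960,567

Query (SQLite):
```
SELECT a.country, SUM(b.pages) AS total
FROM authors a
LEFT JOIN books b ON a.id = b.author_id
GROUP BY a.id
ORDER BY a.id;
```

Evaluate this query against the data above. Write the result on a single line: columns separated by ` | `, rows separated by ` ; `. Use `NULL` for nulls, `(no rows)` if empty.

LEFT JOIN keeps every authors row; unmatched ones get NULL for books columns.
Group by authors.id and compute SUM(b.pages). SUM over an all-NULL group is NULL.
  2: ids {2, 5, 9} → SUM(b.pages)=1813
  10: ids {3, 6} → SUM(b.pages)=1530
  11: ids {4, 8, 10, 11} → SUM(b.pages)=1832
  13: ids {1, 7} → SUM(b.pages)=394

Kenya | 1813 ; Japan | 1530 ; Kenya | 1832 ; UK | 394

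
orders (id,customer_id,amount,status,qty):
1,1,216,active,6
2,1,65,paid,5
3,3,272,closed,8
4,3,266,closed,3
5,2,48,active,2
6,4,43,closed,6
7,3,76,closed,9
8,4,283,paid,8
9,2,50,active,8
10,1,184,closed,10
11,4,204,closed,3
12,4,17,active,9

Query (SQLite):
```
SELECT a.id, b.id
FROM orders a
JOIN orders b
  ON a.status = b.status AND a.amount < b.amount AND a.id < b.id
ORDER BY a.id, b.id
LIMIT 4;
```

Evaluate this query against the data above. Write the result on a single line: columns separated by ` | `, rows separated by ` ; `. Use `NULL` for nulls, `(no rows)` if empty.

Pairs (a,b) with same status, a.amount < b.amount, a.id < b.id.
status groups: active:{1,5,9,12} closed:{3,4,6,7,10,11} paid:{2,8}
Ordered by (a.id, b.id); first 4.

2 | 8 ; 5 | 9 ; 6 | 7 ; 6 | 10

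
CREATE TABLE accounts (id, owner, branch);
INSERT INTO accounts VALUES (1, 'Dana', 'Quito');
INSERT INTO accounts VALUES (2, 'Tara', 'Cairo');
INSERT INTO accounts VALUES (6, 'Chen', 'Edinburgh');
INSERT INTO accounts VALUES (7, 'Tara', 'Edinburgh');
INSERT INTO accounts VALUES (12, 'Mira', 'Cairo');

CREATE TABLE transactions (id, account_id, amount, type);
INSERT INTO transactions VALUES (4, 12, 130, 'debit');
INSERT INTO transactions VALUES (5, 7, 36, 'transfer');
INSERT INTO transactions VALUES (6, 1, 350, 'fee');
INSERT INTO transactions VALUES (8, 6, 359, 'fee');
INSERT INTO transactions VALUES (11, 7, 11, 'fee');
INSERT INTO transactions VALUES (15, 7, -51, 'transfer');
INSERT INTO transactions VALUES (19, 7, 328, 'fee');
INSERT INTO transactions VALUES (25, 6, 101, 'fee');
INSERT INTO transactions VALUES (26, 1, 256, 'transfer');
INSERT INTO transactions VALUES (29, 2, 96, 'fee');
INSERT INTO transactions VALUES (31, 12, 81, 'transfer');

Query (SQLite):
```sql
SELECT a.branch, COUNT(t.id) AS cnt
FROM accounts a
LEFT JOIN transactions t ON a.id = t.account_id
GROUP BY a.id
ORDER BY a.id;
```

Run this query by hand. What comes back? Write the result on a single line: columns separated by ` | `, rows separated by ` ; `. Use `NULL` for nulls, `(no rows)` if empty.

LEFT JOIN keeps every accounts row; unmatched ones get NULL for transactions columns.
Group by accounts.id and compute COUNT(t.id). COUNT(col) of an all-NULL group is 0.
  1: ids {6, 26} → COUNT(t.id)=2
  2: ids {29} → COUNT(t.id)=1
  6: ids {8, 25} → COUNT(t.id)=2
  7: ids {5, 11, 15, 19} → COUNT(t.id)=4
  12: ids {4, 31} → COUNT(t.id)=2

Quito | 2 ; Cairo | 1 ; Edinburgh | 2 ; Edinburgh | 4 ; Cairo | 2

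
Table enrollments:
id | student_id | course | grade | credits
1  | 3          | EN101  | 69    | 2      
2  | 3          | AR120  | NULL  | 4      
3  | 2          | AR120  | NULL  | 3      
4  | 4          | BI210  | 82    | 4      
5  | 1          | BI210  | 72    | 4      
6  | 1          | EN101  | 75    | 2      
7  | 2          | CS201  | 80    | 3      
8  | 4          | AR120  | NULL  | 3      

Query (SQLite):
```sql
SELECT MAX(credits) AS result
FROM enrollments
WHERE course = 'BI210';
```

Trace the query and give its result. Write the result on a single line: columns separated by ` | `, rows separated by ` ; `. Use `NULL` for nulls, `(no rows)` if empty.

Rows where course='BI210' → credits values: [4, 4].
MAX of non-NULL values = 4.

4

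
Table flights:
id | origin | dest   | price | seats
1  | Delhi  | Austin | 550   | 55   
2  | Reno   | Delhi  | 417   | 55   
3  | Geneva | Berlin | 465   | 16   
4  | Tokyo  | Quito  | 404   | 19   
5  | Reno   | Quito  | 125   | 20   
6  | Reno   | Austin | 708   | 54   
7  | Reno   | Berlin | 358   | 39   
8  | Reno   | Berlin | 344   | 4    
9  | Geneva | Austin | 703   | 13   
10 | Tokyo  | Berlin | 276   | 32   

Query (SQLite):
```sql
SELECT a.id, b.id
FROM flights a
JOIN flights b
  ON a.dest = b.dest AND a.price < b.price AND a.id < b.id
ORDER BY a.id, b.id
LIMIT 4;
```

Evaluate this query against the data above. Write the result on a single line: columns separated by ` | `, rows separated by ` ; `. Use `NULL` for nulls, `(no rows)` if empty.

1 | 6 ; 1 | 9

Pairs (a,b) with same dest, a.price < b.price, a.id < b.id.
dest groups: Austin:{1,6,9} Berlin:{3,7,8,10} Delhi:{2} Quito:{4,5}
Ordered by (a.id, b.id); first 4.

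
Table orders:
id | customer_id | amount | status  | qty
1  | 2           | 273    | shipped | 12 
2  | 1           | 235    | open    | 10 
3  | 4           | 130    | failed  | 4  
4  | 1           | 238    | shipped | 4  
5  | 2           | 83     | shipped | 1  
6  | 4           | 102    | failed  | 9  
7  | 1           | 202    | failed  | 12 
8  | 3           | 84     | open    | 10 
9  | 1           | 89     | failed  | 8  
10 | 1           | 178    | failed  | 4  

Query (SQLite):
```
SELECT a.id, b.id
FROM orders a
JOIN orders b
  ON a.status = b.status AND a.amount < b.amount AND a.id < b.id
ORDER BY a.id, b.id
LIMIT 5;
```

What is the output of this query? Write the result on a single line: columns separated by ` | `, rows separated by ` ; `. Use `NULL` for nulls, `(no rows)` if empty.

3 | 7 ; 3 | 10 ; 6 | 7 ; 6 | 10 ; 9 | 10

Pairs (a,b) with same status, a.amount < b.amount, a.id < b.id.
status groups: failed:{3,6,7,9,10} open:{2,8} shipped:{1,4,5}
Ordered by (a.id, b.id); first 5.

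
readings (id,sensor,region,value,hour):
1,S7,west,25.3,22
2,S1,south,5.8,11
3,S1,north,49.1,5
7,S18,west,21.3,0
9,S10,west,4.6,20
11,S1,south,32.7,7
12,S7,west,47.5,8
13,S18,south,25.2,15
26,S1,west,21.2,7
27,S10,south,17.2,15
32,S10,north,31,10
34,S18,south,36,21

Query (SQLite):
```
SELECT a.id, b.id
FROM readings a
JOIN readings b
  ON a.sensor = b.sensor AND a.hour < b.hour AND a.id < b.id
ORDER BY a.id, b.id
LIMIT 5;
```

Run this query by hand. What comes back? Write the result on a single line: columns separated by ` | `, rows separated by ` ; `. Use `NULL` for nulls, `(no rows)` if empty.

3 | 11 ; 3 | 26 ; 7 | 13 ; 7 | 34 ; 13 | 34

Pairs (a,b) with same sensor, a.hour < b.hour, a.id < b.id.
sensor groups: S1:{2,3,11,26} S10:{9,27,32} S18:{7,13,34} S7:{1,12}
Ordered by (a.id, b.id); first 5.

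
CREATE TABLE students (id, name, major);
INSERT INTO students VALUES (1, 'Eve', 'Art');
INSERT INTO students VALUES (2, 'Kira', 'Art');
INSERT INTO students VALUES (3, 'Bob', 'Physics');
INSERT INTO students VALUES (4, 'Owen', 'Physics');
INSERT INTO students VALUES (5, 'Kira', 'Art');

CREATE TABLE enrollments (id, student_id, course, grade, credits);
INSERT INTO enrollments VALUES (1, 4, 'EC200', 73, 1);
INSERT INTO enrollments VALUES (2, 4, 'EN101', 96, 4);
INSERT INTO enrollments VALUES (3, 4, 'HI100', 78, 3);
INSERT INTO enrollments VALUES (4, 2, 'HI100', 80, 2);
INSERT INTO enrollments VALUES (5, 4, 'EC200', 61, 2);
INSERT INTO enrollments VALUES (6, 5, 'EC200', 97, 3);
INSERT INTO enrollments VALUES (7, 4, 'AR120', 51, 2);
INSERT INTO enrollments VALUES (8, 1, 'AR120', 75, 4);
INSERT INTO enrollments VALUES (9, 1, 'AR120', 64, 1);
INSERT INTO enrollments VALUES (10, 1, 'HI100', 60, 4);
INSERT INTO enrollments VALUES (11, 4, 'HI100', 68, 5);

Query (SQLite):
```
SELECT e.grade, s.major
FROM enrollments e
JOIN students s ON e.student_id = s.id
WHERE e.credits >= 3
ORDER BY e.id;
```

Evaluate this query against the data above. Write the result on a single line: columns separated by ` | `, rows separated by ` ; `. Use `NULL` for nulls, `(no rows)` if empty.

Each enrollments row matches the students row where student_id = students.id.
Then keep rows with e.credits >= 3.

96 | Physics ; 78 | Physics ; 97 | Art ; 75 | Art ; 60 | Art ; 68 | Physics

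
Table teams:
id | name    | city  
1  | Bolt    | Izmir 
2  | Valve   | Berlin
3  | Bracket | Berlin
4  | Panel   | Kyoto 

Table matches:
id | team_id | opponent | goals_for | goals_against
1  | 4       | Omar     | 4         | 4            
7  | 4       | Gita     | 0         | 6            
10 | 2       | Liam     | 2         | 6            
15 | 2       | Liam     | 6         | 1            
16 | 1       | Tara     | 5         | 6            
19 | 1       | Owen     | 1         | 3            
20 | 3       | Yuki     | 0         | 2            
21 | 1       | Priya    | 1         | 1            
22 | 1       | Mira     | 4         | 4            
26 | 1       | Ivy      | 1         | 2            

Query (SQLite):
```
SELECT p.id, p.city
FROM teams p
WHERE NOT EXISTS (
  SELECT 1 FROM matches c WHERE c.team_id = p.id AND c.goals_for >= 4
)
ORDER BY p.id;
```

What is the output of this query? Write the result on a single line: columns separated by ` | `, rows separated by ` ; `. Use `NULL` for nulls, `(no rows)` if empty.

For each teams row, check whether any matches with matching team_id has goals_for >= 4.
Keep rows where that is false.

3 | Berlin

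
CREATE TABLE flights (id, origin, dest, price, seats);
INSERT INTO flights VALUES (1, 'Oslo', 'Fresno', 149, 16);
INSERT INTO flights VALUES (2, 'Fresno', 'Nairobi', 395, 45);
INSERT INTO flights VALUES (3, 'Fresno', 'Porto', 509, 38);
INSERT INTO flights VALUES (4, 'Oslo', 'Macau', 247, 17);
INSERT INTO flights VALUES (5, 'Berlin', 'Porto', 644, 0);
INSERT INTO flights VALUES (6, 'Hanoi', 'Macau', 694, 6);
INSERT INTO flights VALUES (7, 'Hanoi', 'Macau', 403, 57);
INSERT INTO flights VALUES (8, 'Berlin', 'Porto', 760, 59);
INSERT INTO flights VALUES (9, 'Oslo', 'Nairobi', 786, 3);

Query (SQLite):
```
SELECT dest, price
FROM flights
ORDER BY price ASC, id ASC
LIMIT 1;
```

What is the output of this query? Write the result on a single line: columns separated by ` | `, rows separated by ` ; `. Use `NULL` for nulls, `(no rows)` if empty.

Fresno | 149

Sort by price asc, tiebreak id asc: (149, id=1), (247, id=4), (395, id=2), (403, id=7) …. Take first 1.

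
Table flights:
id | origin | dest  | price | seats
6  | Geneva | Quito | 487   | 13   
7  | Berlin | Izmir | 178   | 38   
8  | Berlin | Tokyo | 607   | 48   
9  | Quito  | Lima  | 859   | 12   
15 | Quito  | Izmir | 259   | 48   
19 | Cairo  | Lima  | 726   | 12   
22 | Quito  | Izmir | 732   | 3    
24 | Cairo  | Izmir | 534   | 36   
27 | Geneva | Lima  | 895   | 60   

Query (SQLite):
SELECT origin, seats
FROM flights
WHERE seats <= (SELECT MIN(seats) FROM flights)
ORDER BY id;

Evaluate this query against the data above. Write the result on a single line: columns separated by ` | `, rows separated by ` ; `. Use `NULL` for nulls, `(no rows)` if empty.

Quito | 3

Scalar subquery: MIN(seats) over all flights rows = 3.
Keep rows where seats <= that value.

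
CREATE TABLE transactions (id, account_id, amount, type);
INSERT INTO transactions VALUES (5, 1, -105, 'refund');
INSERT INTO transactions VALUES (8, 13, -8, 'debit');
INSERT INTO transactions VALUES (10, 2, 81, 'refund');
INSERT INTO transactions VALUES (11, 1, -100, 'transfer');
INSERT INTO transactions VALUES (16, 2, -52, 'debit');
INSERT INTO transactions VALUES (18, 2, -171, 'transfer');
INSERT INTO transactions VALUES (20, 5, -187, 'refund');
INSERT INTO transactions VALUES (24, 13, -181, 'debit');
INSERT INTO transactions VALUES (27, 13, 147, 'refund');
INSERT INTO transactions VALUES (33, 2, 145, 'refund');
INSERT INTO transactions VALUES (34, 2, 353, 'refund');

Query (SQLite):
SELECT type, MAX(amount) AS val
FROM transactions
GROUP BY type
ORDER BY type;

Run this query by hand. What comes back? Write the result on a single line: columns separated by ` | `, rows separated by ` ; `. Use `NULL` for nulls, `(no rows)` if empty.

Partition transactions by type; compute MAX(amount) within each group.
  debit: ids {8, 16, 24} → MAX(amount)=-8
  refund: ids {5, 10, 20, 27, 33, 34} → MAX(amount)=353
  transfer: ids {11, 18} → MAX(amount)=-100

debit | -8 ; refund | 353 ; transfer | -100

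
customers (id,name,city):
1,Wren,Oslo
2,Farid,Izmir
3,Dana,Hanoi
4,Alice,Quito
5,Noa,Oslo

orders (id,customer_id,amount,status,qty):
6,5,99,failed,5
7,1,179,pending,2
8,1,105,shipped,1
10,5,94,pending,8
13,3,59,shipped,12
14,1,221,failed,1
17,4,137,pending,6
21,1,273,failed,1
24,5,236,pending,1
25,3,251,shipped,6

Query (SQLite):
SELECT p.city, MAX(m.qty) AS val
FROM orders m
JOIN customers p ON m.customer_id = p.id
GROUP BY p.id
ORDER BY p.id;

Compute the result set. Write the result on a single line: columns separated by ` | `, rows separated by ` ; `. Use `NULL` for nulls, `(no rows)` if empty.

Oslo | 2 ; Hanoi | 12 ; Quito | 6 ; Oslo | 8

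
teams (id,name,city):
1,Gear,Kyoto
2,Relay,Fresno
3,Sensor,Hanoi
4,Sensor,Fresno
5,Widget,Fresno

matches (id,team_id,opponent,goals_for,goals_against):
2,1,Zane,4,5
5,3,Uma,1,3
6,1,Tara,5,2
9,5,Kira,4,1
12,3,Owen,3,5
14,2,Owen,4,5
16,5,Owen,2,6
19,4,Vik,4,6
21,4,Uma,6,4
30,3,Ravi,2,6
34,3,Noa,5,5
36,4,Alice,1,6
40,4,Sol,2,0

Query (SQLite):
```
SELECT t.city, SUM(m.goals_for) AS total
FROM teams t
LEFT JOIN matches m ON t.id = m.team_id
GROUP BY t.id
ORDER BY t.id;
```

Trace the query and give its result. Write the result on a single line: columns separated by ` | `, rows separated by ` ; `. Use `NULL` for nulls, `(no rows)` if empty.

LEFT JOIN keeps every teams row; unmatched ones get NULL for matches columns.
Group by teams.id and compute SUM(m.goals_for). SUM over an all-NULL group is NULL.
  1: ids {2, 6} → SUM(m.goals_for)=9
  2: ids {14} → SUM(m.goals_for)=4
  3: ids {5, 12, 30, 34} → SUM(m.goals_for)=11
  4: ids {19, 21, 36, 40} → SUM(m.goals_for)=13
  5: ids {9, 16} → SUM(m.goals_for)=6

Kyoto | 9 ; Fresno | 4 ; Hanoi | 11 ; Fresno | 13 ; Fresno | 6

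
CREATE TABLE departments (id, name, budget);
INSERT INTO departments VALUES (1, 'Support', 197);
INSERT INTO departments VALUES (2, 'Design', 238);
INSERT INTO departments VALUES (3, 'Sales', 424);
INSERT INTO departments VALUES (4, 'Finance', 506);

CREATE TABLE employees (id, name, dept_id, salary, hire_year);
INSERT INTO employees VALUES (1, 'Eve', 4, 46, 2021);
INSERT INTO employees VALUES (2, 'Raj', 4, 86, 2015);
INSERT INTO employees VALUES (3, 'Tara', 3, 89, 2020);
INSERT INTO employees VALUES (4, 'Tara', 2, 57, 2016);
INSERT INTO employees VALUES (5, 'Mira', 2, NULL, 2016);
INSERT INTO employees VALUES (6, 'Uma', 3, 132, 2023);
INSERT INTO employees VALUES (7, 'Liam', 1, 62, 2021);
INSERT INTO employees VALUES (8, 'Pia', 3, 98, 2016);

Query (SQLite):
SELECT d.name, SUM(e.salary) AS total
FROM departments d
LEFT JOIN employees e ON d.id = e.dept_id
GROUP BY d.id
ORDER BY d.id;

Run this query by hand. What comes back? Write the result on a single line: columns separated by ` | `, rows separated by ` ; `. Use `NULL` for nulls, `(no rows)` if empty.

Support | 62 ; Design | 57 ; Sales | 319 ; Finance | 132

LEFT JOIN keeps every departments row; unmatched ones get NULL for employees columns.
Group by departments.id and compute SUM(e.salary). SUM over an all-NULL group is NULL.
  1: ids {7} → SUM(e.salary)=62
  2: ids {4, 5} → SUM(e.salary)=57
  3: ids {3, 6, 8} → SUM(e.salary)=319
  4: ids {1, 2} → SUM(e.salary)=132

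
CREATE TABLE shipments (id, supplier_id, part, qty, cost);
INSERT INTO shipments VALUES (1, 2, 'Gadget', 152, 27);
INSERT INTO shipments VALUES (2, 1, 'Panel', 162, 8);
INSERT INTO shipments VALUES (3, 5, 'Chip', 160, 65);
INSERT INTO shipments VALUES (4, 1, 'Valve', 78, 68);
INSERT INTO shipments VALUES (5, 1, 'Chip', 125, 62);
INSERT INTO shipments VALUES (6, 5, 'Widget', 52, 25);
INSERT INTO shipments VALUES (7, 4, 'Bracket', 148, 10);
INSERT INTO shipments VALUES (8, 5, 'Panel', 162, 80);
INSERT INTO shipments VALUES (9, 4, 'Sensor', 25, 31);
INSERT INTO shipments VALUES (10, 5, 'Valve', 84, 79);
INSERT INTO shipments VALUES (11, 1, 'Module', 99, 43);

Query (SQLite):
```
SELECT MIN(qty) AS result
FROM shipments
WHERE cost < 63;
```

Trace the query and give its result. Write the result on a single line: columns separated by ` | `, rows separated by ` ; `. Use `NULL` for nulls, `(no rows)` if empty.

Rows where cost < 63 → qty values: [152, 162, 125, 52, 148, 25, 99].
MIN of non-NULL values = 25.

25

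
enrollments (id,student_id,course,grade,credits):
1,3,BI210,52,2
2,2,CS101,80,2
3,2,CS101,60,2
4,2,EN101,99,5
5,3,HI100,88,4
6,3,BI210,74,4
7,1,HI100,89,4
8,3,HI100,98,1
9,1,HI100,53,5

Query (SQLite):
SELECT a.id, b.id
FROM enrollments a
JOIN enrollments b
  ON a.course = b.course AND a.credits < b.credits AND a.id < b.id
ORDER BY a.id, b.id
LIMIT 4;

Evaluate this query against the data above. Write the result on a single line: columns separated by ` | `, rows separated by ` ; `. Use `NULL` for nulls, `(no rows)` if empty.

1 | 6 ; 5 | 9 ; 7 | 9 ; 8 | 9

Pairs (a,b) with same course, a.credits < b.credits, a.id < b.id.
course groups: BI210:{1,6} CS101:{2,3} EN101:{4} HI100:{5,7,8,9}
Ordered by (a.id, b.id); first 4.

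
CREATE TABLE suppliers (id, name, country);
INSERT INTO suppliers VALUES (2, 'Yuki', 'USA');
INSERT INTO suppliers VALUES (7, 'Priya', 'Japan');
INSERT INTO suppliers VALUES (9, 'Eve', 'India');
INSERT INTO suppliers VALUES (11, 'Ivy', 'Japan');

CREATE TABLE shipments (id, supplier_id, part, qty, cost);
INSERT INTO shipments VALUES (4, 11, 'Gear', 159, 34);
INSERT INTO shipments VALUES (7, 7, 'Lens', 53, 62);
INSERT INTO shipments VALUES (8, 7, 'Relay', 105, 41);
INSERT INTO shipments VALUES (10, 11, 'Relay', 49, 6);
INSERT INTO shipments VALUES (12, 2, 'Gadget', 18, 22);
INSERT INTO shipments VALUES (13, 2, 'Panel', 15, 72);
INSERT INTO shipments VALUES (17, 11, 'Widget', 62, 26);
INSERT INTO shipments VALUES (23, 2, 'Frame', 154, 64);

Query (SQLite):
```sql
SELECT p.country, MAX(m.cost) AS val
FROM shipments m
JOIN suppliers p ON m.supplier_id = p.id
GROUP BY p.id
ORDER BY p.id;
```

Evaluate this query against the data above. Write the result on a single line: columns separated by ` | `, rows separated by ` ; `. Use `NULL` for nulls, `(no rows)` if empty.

Join each shipments row to its suppliers via supplier_id.
Group joined rows by suppliers.id; compute MAX(m.cost) per group.
  2: ids {12, 13, 23} → MAX(m.cost)=72
  7: ids {7, 8} → MAX(m.cost)=62
  11: ids {4, 10, 17} → MAX(m.cost)=34

USA | 72 ; Japan | 62 ; Japan | 34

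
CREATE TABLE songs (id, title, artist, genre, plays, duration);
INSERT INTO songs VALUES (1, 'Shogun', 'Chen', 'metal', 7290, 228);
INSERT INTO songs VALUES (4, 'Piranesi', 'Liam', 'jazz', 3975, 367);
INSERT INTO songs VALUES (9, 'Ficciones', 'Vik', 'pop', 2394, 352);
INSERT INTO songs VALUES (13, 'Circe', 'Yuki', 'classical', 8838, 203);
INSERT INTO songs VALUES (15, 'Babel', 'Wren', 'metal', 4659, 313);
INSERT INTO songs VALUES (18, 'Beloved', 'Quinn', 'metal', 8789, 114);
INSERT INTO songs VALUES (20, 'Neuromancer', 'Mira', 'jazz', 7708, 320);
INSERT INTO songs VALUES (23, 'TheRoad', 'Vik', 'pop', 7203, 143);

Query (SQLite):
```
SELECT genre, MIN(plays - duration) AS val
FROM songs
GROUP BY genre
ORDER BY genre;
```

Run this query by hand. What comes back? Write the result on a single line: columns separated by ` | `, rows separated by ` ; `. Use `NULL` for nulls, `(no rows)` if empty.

classical | 8635 ; jazz | 3608 ; metal | 4346 ; pop | 2042

For each row compute plays - duration.
Group by genre; take MIN of the expression per group.
  classical: ids {13} → MIN(plays - duration)=8635
  jazz: ids {4, 20} → MIN(plays - duration)=3608
  metal: ids {1, 15, 18} → MIN(plays - duration)=4346
  pop: ids {9, 23} → MIN(plays - duration)=2042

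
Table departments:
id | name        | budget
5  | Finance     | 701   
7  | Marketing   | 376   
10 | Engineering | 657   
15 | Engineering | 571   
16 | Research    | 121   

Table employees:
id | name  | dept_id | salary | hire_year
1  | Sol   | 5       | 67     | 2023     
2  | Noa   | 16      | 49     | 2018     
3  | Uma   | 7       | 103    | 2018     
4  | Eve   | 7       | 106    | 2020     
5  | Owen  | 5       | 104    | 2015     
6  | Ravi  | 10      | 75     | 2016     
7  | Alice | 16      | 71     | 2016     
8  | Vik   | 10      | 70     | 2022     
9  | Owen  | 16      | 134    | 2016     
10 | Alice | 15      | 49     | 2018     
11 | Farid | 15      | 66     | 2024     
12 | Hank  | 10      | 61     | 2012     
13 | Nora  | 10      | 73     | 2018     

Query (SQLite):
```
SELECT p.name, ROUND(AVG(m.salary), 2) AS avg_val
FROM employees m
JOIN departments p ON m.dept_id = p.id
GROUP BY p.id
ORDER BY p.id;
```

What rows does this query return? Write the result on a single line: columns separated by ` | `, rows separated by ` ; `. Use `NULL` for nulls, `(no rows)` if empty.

Join each employees row to its departments via dept_id.
Group joined rows by departments.id; compute ROUND(AVG(m.salary), 2) per group.
  5: ids {1, 5} → ROUND(AVG(m.salary), 2)=85.5
  7: ids {3, 4} → ROUND(AVG(m.salary), 2)=104.5
  10: ids {6, 8, 12, 13} → ROUND(AVG(m.salary), 2)=69.75
  15: ids {10, 11} → ROUND(AVG(m.salary), 2)=57.5
  16: ids {2, 7, 9} → ROUND(AVG(m.salary), 2)=84.67

Finance | 85.5 ; Marketing | 104.5 ; Engineering | 69.75 ; Engineering | 57.5 ; Research | 84.67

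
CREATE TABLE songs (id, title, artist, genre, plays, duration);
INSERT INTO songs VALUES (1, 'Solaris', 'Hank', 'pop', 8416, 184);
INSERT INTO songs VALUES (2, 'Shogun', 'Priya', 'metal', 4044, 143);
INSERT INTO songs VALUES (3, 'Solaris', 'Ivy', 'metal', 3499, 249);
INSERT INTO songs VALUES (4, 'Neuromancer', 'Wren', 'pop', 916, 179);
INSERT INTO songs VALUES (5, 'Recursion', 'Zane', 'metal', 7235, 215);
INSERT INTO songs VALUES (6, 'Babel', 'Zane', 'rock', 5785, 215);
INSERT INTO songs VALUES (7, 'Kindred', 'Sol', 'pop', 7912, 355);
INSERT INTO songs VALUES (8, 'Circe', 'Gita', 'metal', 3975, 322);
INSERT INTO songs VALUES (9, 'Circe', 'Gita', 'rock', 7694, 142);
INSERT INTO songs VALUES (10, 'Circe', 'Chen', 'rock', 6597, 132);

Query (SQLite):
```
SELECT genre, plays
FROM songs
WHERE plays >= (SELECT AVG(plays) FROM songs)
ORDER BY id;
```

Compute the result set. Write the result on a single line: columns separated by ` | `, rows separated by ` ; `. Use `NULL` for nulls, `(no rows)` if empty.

Scalar subquery: AVG(plays) over all songs rows = 5607.3.
Keep rows where plays >= that value.

pop | 8416 ; metal | 7235 ; rock | 5785 ; pop | 7912 ; rock | 7694 ; rock | 6597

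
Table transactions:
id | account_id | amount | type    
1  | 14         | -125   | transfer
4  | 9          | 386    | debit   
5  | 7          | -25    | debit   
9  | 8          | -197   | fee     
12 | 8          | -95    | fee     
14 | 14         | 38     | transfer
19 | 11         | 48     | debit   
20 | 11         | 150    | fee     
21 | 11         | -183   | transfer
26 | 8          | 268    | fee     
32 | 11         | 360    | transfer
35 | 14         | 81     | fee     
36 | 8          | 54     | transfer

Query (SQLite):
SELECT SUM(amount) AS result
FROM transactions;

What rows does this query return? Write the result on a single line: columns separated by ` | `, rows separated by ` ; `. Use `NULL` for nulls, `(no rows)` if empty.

760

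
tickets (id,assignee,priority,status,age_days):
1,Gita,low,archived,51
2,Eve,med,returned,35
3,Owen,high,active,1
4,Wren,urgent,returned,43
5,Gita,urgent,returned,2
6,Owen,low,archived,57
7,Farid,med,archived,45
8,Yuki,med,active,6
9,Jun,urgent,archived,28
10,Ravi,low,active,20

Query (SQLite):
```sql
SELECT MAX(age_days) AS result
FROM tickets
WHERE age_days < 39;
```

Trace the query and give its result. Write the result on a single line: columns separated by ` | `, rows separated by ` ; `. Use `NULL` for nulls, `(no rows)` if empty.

35

Rows where age_days < 39 → age_days values: [35, 1, 2, 6, 28, 20].
MAX of non-NULL values = 35.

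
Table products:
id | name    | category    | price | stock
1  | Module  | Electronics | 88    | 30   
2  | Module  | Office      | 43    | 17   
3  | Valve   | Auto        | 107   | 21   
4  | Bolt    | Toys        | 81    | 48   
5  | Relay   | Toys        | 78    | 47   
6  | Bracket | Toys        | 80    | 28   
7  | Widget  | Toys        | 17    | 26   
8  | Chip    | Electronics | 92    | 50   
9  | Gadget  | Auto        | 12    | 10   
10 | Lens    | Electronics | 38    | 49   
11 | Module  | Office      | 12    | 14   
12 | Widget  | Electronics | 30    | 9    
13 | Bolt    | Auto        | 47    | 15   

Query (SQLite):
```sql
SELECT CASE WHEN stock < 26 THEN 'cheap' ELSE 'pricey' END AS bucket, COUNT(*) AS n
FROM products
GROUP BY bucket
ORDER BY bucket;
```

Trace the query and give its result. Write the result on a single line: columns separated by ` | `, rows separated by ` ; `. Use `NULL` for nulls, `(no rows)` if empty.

cheap | 6 ; pricey | 7

Bucket rows by stock < 26 → 'cheap' else 'pricey'; count each bucket.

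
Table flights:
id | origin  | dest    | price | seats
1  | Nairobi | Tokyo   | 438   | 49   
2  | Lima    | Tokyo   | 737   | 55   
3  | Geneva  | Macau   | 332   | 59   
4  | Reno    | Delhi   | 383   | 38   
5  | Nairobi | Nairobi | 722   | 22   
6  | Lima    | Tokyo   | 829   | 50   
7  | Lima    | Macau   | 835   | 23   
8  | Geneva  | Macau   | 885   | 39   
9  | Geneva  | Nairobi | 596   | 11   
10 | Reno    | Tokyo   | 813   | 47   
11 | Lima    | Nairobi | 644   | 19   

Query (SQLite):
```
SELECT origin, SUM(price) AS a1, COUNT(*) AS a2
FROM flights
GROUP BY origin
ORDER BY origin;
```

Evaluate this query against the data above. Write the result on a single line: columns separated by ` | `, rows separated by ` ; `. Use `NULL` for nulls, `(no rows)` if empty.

Geneva | 1813 | 3 ; Lima | 3045 | 4 ; Nairobi | 1160 | 2 ; Reno | 1196 | 2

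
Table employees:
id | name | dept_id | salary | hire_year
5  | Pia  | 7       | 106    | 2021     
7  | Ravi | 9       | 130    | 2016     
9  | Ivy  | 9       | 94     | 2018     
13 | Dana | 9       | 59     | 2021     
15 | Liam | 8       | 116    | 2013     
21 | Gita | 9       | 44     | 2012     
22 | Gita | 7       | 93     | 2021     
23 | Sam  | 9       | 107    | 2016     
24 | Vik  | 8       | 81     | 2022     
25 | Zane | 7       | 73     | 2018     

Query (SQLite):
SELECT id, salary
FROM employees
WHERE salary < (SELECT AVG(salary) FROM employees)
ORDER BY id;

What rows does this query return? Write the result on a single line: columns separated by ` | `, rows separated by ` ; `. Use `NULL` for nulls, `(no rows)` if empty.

Scalar subquery: AVG(salary) over all employees rows = 90.3.
Keep rows where salary < that value.

13 | 59 ; 21 | 44 ; 24 | 81 ; 25 | 73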